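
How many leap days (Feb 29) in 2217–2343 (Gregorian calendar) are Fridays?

4

Leap years in 2217–2343: 30 of them.
Feb 29 weekday advances by 5 (mod 7) from one leap year to the next four years later (or differs when a century non-leap intervenes).
Leap-day weekdays: 2220:Tue 2224:Sun 2228:Fri✓ 2232:Wed 2236:Mon 2240:Sat 2244:Thu 2248:Tue 2252:Sun 2256:Fri✓ 2260:Wed 2264:Mon 2268:Sat …(4 more)… 2288:Wed 2292:Mon 2296:Sat 2304:Mon 2308:Sat 2312:Thu 2316:Tue 2320:Sun 2324:Fri✓ 2328:Wed 2332:Mon 2336:Sat 2340:Thu
Friday: 2228, 2256, 2284, 2324 → 4.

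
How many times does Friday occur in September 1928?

September 1928 has 30 days and begins on Saturday.
The first Friday is September 7.
Fridays fall on 7, 14, 21, 28 — that's 4.

4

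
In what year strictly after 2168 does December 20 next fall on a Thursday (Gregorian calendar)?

From one year to the next, a fixed date's weekday advances by 1, or by 2 when a Feb 29 lies between the two dates.
2168: December 20 is Tuesday.
2169: Wednesday (+1)
2170: Thursday (+1)
December 20 falls on a Thursday in 2170.

2170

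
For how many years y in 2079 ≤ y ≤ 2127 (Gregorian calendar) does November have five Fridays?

November has 30 days; it has five Fridays when Friday falls among the first (month-length − 28) days — i.e. when November 1 is one of Friday/Thursday.
November 1 by year: 2079:Wed 2080:Fri✓ 2081:Sat 2082:Sun 2083:Mon 2084:Wed 2085:Thu✓ 2086:Fri✓ 2087:Sat 2088:Mon 2089:Tue 2090:Wed 2091:Thu✓ 2092:Sat 2093:Sun …(19 more)… 2113:Wed 2114:Thu✓ 2115:Fri✓ 2116:Sun 2117:Mon 2118:Tue 2119:Wed 2120:Fri✓ 2121:Sat 2122:Sun 2123:Mon 2124:Wed 2125:Thu✓ 2126:Fri✓ 2127:Sat
Years with five Fridays: 2080, 2085, 2086, 2091, 2096, 2097, 2103, 2108, 2109, 2114, 2115, 2120, 2125, 2126 → 14.

14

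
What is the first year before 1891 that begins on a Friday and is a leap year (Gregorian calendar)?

Jan 1 advances by 2 weekdays after a leap year and by 1 after a common year.
1891: Jan 1 is Thursday.
1890: Wednesday
1889: Tuesday
1888: Sunday (leap)
1887: Saturday
1886: Friday
1885: Thursday
1884: Tuesday (leap)
1883: Monday
1882: Sunday
1881: Saturday
1880: Thursday (leap)
1879: Wednesday
1878: Tuesday
1877: Monday
1876: Saturday (leap)
1875: Friday
1874: Thursday
1873: Wednesday
1872: Monday (leap)
1871: Sunday
1870: Saturday
1869: Friday
1868: Wednesday (leap)
1867: Tuesday
1866: Monday
1865: Sunday
1864: Friday (leap)
1864 begins on a Friday and is a leap year.

1864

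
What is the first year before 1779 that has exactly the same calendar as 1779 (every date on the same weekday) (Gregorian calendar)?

1773

Two years share a calendar iff Jan 1 falls on the same weekday and both are leap or both are common. 1779: Jan 1 is Friday, common year.
1778: Jan 1 Thursday, common
1777: Jan 1 Wednesday, common
1776: Jan 1 Monday, leap
1775: Jan 1 Sunday, common
1774: Jan 1 Saturday, common
1773: Jan 1 Friday, common
1773 matches on both conditions.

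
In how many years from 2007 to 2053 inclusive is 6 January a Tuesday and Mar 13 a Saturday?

Check each year's weekday for 6 January and Mar 13:
  2007: Sat/Tue  2008: Sun/Thu  2009: Tue/Fri  2010: Wed/Sat  2011: Thu/Sun  2012: Fri/Tue  2013: Sun/Wed  2014: Mon/Thu  2015: Tue/Fri  2016: Wed/Sun  2017: Fri/Mon  2018: Sat/Tue  2019: Sun/Wed  2020: Mon/Fri  …(19 more)…  2040: Fri/Tue  2041: Sun/Wed  2042: Mon/Thu  2043: Tue/Fri  2044: Wed/Sun  2045: Fri/Mon  2046: Sat/Tue  2047: Sun/Wed  2048: Mon/Fri  2049: Wed/Sat  2050: Thu/Sun  2051: Fri/Mon  2052: Sat/Wed  2053: Mon/Thu
Both conditions hold in: 2032 — 1.

1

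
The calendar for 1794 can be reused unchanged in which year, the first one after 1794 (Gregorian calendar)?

Two years share a calendar iff Jan 1 falls on the same weekday and both are leap or both are common. 1794: Jan 1 is Wednesday, common year.
1795: Jan 1 Thursday, common
1796: Jan 1 Friday, leap
1797: Jan 1 Sunday, common
1798: Jan 1 Monday, common
1799: Jan 1 Tuesday, common
1800: Jan 1 Wednesday, common
1800 matches on both conditions.

1800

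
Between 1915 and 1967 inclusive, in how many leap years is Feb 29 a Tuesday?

2

Leap years in 1915–1967: 13 of them.
Feb 29 weekday advances by 5 (mod 7) from one leap year to the next four years later (or differs when a century non-leap intervenes).
Leap-day weekdays: 1916:Tue✓ 1920:Sun 1924:Fri 1928:Wed 1932:Mon 1936:Sat 1940:Thu 1944:Tue✓ 1948:Sun 1952:Fri 1956:Wed 1960:Mon 1964:Sat
Tuesday: 1916, 1944 → 2.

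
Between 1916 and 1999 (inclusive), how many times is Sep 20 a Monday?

12

Track Sep 20's weekday year by year (advancing +1, or +2 across a Feb 29):
  1916: Wed  1917: Thu (+1)  1918: Fri (+1)  1919: Sat (+1)  1920: Mon (+2) ✓
  1921: Tue (+1)  1922: Wed (+1)  1923: Thu (+1)  1924: Sat (+2)  1925: Sun (+1)
  1926: Mon (+1) ✓  1927: Tue (+1)  1928: Thu (+2)  1929: Fri (+1)  … (56 more years) …
  1986: Sat (+1)  1987: Sun (+1)  1988: Tue (+2)  1989: Wed (+1)  1990: Thu (+1)
  1991: Fri (+1)  1992: Sun (+2)  1993: Mon (+1) ✓  1994: Tue (+1)  1995: Wed (+1)
  1996: Fri (+2)  1997: Sat (+1)  1998: Sun (+1)  1999: Mon (+1) ✓
Monday years: 1920, 1926, 1937, 1943, 1948, 1954, 1965, 1971, 1976, 1982, 1993, 1999 — 12 in total.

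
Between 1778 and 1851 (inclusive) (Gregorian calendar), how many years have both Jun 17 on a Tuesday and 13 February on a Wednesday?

Check each year's weekday for Jun 17 and 13 February:
  1778: Wed/Fri  1779: Thu/Sat  1780: Sat/Sun  1781: Sun/Tue  1782: Mon/Wed  1783: Tue/Thu  1784: Thu/Fri  1785: Fri/Sun  1786: Sat/Mon  1787: Sun/Tue  1788: Tue/Wed ✓  1789: Wed/Fri  1790: Thu/Sat  1791: Fri/Sun  …(46 more)…  1838: Sun/Tue  1839: Mon/Wed  1840: Wed/Thu  1841: Thu/Sat  1842: Fri/Sun  1843: Sat/Mon  1844: Mon/Tue  1845: Tue/Thu  1846: Wed/Fri  1847: Thu/Sat  1848: Sat/Sun  1849: Sun/Tue  1850: Mon/Wed  1851: Tue/Thu
Both conditions hold in: 1788, 1828 — 2.

2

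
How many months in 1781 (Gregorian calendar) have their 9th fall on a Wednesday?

Check the 9th of each month of 1781: Jan 9: Tue, Feb 9: Fri, Mar 9: Fri, Apr 9: Mon, May 9: Wed, Jun 9: Sat, Jul 9: Mon, Aug 9: Thu, Sep 9: Sun, Oct 9: Tue, Nov 9: Fri, Dec 9: Sun.
Wednesday occurs in May — 1 month.

1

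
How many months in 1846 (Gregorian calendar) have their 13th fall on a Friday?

Check the 13th of each month of 1846: Jan 13: Tue, Feb 13: Fri, Mar 13: Fri, Apr 13: Mon, May 13: Wed, Jun 13: Sat, Jul 13: Mon, Aug 13: Thu, Sep 13: Sun, Oct 13: Tue, Nov 13: Fri, Dec 13: Sun.
Friday occurs in February, March, November — 3 months.

3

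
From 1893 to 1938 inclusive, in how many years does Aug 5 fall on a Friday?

7

Track Aug 5's weekday year by year (advancing +1, or +2 across a Feb 29):
  1893: Sat  1894: Sun (+1)  1895: Mon (+1)  1896: Wed (+2)  1897: Thu (+1)
  1898: Fri (+1) ✓  1899: Sat (+1)  1900: Sun (+1)  1901: Mon (+1)  1902: Tue (+1)
  1903: Wed (+1)  1904: Fri (+2) ✓  1905: Sat (+1)  1906: Sun (+1)  … (18 more years) …
  1925: Wed (+1)  1926: Thu (+1)  1927: Fri (+1) ✓  1928: Sun (+2)  1929: Mon (+1)
  1930: Tue (+1)  1931: Wed (+1)  1932: Fri (+2) ✓  1933: Sat (+1)  1934: Sun (+1)
  1935: Mon (+1)  1936: Wed (+2)  1937: Thu (+1)  1938: Fri (+1) ✓
Friday years: 1898, 1904, 1910, 1921, 1927, 1932, 1938 — 7 in total.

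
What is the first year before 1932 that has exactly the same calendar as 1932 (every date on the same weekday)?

1904

Two years share a calendar iff Jan 1 falls on the same weekday and both are leap or both are common. 1932: Jan 1 is Friday, leap year.
1931: Jan 1 Thursday, common
1930: Jan 1 Wednesday, common
1929: Jan 1 Tuesday, common
1928: Jan 1 Sunday, leap
1927: Jan 1 Saturday, common
1926: Jan 1 Friday, common
1925: Jan 1 Thursday, common
1924: Jan 1 Tuesday, leap
1923: Jan 1 Monday, common
1922: Jan 1 Sunday, common
1921: Jan 1 Saturday, common
1920: Jan 1 Thursday, leap
1919: Jan 1 Wednesday, common
1918: Jan 1 Tuesday, common
1917: Jan 1 Monday, common
1916: Jan 1 Saturday, leap
1915: Jan 1 Friday, common
1914: Jan 1 Thursday, common
1913: Jan 1 Wednesday, common
1912: Jan 1 Monday, leap
1911: Jan 1 Sunday, common
1910: Jan 1 Saturday, common
1909: Jan 1 Friday, common
1908: Jan 1 Wednesday, leap
1907: Jan 1 Tuesday, common
1906: Jan 1 Monday, common
1905: Jan 1 Sunday, common
1904: Jan 1 Friday, leap
1904 matches on both conditions.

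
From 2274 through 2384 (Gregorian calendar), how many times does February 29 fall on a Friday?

4

Leap years in 2274–2384: 27 of them.
Feb 29 weekday advances by 5 (mod 7) from one leap year to the next four years later (or differs when a century non-leap intervenes).
Leap-day weekdays: 2276:Tue 2280:Sun 2284:Fri✓ 2288:Wed 2292:Mon 2296:Sat 2304:Mon 2308:Sat 2312:Thu 2316:Tue 2320:Sun 2324:Fri✓ 2328:Wed 2332:Mon 2336:Sat 2340:Thu 2344:Tue 2348:Sun 2352:Fri✓ 2356:Wed 2360:Mon 2364:Sat 2368:Thu 2372:Tue 2376:Sun 2380:Fri✓ 2384:Wed
Friday: 2284, 2324, 2352, 2380 → 4.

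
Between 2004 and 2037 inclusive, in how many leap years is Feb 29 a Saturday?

Leap years in 2004–2037: 9 of them.
Feb 29 weekday advances by 5 (mod 7) from one leap year to the next four years later (or differs when a century non-leap intervenes).
Leap-day weekdays: 2004:Sun 2008:Fri 2012:Wed 2016:Mon 2020:Sat✓ 2024:Thu 2028:Tue 2032:Sun 2036:Fri
Saturday: 2020 → 1.

1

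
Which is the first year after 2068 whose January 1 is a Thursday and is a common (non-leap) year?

Jan 1 advances by 2 weekdays after a leap year and by 1 after a common year.
2068: Jan 1 is Sunday (leap).
2069: Tuesday
2070: Wednesday
2071: Thursday
2071 begins on a Thursday and is a common year.

2071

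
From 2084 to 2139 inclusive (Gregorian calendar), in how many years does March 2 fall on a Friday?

9

Track March 2's weekday year by year (advancing +1, or +2 across a Feb 29):
  2084: Thu  2085: Fri (+1) ✓  2086: Sat (+1)  2087: Sun (+1)  2088: Tue (+2)
  2089: Wed (+1)  2090: Thu (+1)  2091: Fri (+1) ✓  2092: Sun (+2)  2093: Mon (+1)
  2094: Tue (+1)  2095: Wed (+1)  2096: Fri (+2) ✓  2097: Sat (+1)  … (28 more years) …
  2126: Sat (+1)  2127: Sun (+1)  2128: Tue (+2)  2129: Wed (+1)  2130: Thu (+1)
  2131: Fri (+1) ✓  2132: Sun (+2)  2133: Mon (+1)  2134: Tue (+1)  2135: Wed (+1)
  2136: Fri (+2) ✓  2137: Sat (+1)  2138: Sun (+1)  2139: Mon (+1)
Friday years: 2085, 2091, 2096, 2103, 2108, 2114, 2125, 2131, 2136 — 9 in total.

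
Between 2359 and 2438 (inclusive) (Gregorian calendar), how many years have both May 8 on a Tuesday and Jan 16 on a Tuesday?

Check each year's weekday for May 8 and Jan 16:
  2359: Fri/Fri  2360: Sun/Sat  2361: Mon/Mon  2362: Tue/Tue ✓  2363: Wed/Wed  2364: Fri/Thu  2365: Sat/Sat  2366: Sun/Sun  2367: Mon/Mon  2368: Wed/Tue  2369: Thu/Thu  2370: Fri/Fri  2371: Sat/Sat  2372: Mon/Sun  …(52 more)…  2425: Thu/Thu  2426: Fri/Fri  2427: Sat/Sat  2428: Mon/Sun  2429: Tue/Tue ✓  2430: Wed/Wed  2431: Thu/Thu  2432: Sat/Fri  2433: Sun/Sun  2434: Mon/Mon  2435: Tue/Tue ✓  2436: Thu/Wed  2437: Fri/Fri  2438: Sat/Sat
Both conditions hold in: 2362, 2373, 2379, 2390, 2401, 2407, 2418, 2429, 2435 — 9.

9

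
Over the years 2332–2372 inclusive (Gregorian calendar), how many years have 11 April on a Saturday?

Track 11 April's weekday year by year (advancing +1, or +2 across a Feb 29):
  2332: Mon  2333: Tue (+1)  2334: Wed (+1)  2335: Thu (+1)  2336: Sat (+2) ✓
  2337: Sun (+1)  2338: Mon (+1)  2339: Tue (+1)  2340: Thu (+2)  2341: Fri (+1)
  2342: Sat (+1) ✓  2343: Sun (+1)  2344: Tue (+2)  2345: Wed (+1)  … (13 more years) …
  2359: Sat (+1) ✓  2360: Mon (+2)  2361: Tue (+1)  2362: Wed (+1)  2363: Thu (+1)
  2364: Sat (+2) ✓  2365: Sun (+1)  2366: Mon (+1)  2367: Tue (+1)  2368: Thu (+2)
  2369: Fri (+1)  2370: Sat (+1) ✓  2371: Sun (+1)  2372: Tue (+2)
Saturday years: 2336, 2342, 2353, 2359, 2364, 2370 — 6 in total.

6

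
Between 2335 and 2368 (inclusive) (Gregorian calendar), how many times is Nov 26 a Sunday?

5

Track Nov 26's weekday year by year (advancing +1, or +2 across a Feb 29):
  2335: Tue  2336: Thu (+2)  2337: Fri (+1)  2338: Sat (+1)  2339: Sun (+1) ✓
  2340: Tue (+2)  2341: Wed (+1)  2342: Thu (+1)  2343: Fri (+1)  2344: Sun (+2) ✓
  2345: Mon (+1)  2346: Tue (+1)  2347: Wed (+1)  2348: Fri (+2)  … (6 more years) …
  2355: Sat (+1)  2356: Mon (+2)  2357: Tue (+1)  2358: Wed (+1)  2359: Thu (+1)
  2360: Sat (+2)  2361: Sun (+1) ✓  2362: Mon (+1)  2363: Tue (+1)  2364: Thu (+2)
  2365: Fri (+1)  2366: Sat (+1)  2367: Sun (+1) ✓  2368: Tue (+2)
Sunday years: 2339, 2344, 2350, 2361, 2367 — 5 in total.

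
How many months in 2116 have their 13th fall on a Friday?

2

Check the 13th of each month of 2116: Jan 13: Mon, Feb 13: Thu, Mar 13: Fri, Apr 13: Mon, May 13: Wed, Jun 13: Sat, Jul 13: Mon, Aug 13: Thu, Sep 13: Sun, Oct 13: Tue, Nov 13: Fri, Dec 13: Sun.
Friday occurs in March, November — 2 months.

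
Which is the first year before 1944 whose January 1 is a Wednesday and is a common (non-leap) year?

1941

Jan 1 advances by 2 weekdays after a leap year and by 1 after a common year.
1944: Jan 1 is Saturday (leap).
1943: Friday
1942: Thursday
1941: Wednesday
1941 begins on a Wednesday and is a common year.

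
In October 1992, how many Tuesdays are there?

4

October 1992 has 31 days and begins on Thursday.
The first Tuesday is October 6.
Tuesdays fall on 6, 13, 20, 27 — that's 4.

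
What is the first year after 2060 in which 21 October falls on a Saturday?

2062

From one year to the next, a fixed date's weekday advances by 1, or by 2 when a Feb 29 lies between the two dates.
2060: October 21 is Thursday.
2061: Friday (+1)
2062: Saturday (+1)
21 October falls on a Saturday in 2062.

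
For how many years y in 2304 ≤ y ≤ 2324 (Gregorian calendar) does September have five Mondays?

September has 30 days; it has five Mondays when Monday falls among the first (month-length − 28) days — i.e. when September 1 is one of Monday/Sunday.
September 1 by year: 2304:Thu 2305:Fri 2306:Sat 2307:Sun✓ 2308:Tue 2309:Wed 2310:Thu 2311:Fri 2312:Sun✓ 2313:Mon✓ 2314:Tue 2315:Wed 2316:Fri 2317:Sat 2318:Sun✓ 2319:Mon✓ 2320:Wed 2321:Thu 2322:Fri 2323:Sat 2324:Mon✓
Years with five Mondays: 2307, 2312, 2313, 2318, 2319, 2324 → 6.

6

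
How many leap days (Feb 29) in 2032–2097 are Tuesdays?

2

Leap years in 2032–2097: 17 of them.
Feb 29 weekday advances by 5 (mod 7) from one leap year to the next four years later (or differs when a century non-leap intervenes).
Leap-day weekdays: 2032:Sun 2036:Fri 2040:Wed 2044:Mon 2048:Sat 2052:Thu 2056:Tue✓ 2060:Sun 2064:Fri 2068:Wed 2072:Mon 2076:Sat 2080:Thu 2084:Tue✓ 2088:Sun 2092:Fri 2096:Wed
Tuesday: 2056, 2084 → 2.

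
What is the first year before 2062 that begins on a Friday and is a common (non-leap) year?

2055

Jan 1 advances by 2 weekdays after a leap year and by 1 after a common year.
2062: Jan 1 is Sunday.
2061: Saturday
2060: Thursday (leap)
2059: Wednesday
2058: Tuesday
2057: Monday
2056: Saturday (leap)
2055: Friday
2055 begins on a Friday and is a common year.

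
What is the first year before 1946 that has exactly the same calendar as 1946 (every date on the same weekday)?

1935

Two years share a calendar iff Jan 1 falls on the same weekday and both are leap or both are common. 1946: Jan 1 is Tuesday, common year.
1945: Jan 1 Monday, common
1944: Jan 1 Saturday, leap
1943: Jan 1 Friday, common
1942: Jan 1 Thursday, common
1941: Jan 1 Wednesday, common
1940: Jan 1 Monday, leap
1939: Jan 1 Sunday, common
1938: Jan 1 Saturday, common
1937: Jan 1 Friday, common
1936: Jan 1 Wednesday, leap
1935: Jan 1 Tuesday, common
1935 matches on both conditions.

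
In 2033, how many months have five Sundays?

4

A month of length L has five Sundays iff its first Sunday is on day ≤ L−28 (so day 1–3 in a 31-day month, 1–2 in a 30-day month, day 1 in a leap February).
Checking each month of 2033: Jan starts Sat (31d) ✓; Feb starts Tue (28d); Mar starts Tue (31d); Apr starts Fri (30d); May starts Sun (31d) ✓; Jun starts Wed (30d); Jul starts Fri (31d) ✓; Aug starts Mon (31d); Sep starts Thu (30d); Oct starts Sat (31d) ✓; Nov starts Tue (30d); Dec starts Thu (31d).
Five-Sunday months: January, May, July, October → 4.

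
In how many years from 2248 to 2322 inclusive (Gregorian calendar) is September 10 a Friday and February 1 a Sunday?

Check each year's weekday for September 10 and February 1:
  2248: Sun/Tue  2249: Mon/Thu  2250: Tue/Fri  2251: Wed/Sat  2252: Fri/Sun ✓  2253: Sat/Tue  2254: Sun/Wed  2255: Mon/Thu  2256: Wed/Fri  2257: Thu/Sun  2258: Fri/Mon  2259: Sat/Tue  2260: Mon/Wed  2261: Tue/Fri  …(47 more)…  2309: Fri/Mon  2310: Sat/Tue  2311: Sun/Wed  2312: Tue/Thu  2313: Wed/Sat  2314: Thu/Sun  2315: Fri/Mon  2316: Sun/Tue  2317: Mon/Thu  2318: Tue/Fri  2319: Wed/Sat  2320: Fri/Sun ✓  2321: Sat/Tue  2322: Sun/Wed
Both conditions hold in: 2252, 2280, 2320 — 3.

3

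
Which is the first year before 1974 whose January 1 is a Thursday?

Jan 1 advances by 2 weekdays after a leap year and by 1 after a common year.
1974: Jan 1 is Tuesday.
1973: Monday
1972: Saturday (leap)
1971: Friday
1970: Thursday
1970 begins on a Thursday

1970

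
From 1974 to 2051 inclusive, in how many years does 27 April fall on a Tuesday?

11

Track 27 April's weekday year by year (advancing +1, or +2 across a Feb 29):
  1974: Sat  1975: Sun (+1)  1976: Tue (+2) ✓  1977: Wed (+1)  1978: Thu (+1)
  1979: Fri (+1)  1980: Sun (+2)  1981: Mon (+1)  1982: Tue (+1) ✓  1983: Wed (+1)
  1984: Fri (+2)  1985: Sat (+1)  1986: Sun (+1)  1987: Mon (+1)  … (50 more years) …
  2038: Tue (+1) ✓  2039: Wed (+1)  2040: Fri (+2)  2041: Sat (+1)  2042: Sun (+1)
  2043: Mon (+1)  2044: Wed (+2)  2045: Thu (+1)  2046: Fri (+1)  2047: Sat (+1)
  2048: Mon (+2)  2049: Tue (+1) ✓  2050: Wed (+1)  2051: Thu (+1)
Tuesday years: 1976, 1982, 1993, 1999, 2004, 2010, 2021, 2027, 2032, 2038, 2049 — 11 in total.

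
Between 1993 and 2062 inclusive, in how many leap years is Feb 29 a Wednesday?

Leap years in 1993–2062: 17 of them.
Feb 29 weekday advances by 5 (mod 7) from one leap year to the next four years later (or differs when a century non-leap intervenes).
Leap-day weekdays: 1996:Thu 2000:Tue 2004:Sun 2008:Fri 2012:Wed✓ 2016:Mon 2020:Sat 2024:Thu 2028:Tue 2032:Sun 2036:Fri 2040:Wed✓ 2044:Mon 2048:Sat 2052:Thu 2056:Tue 2060:Sun
Wednesday: 2012, 2040 → 2.

2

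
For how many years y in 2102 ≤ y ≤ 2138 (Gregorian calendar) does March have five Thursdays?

16

March has 31 days; it has five Thursdays when Thursday falls among the first (month-length − 28) days — i.e. when March 1 is one of Thursday/Wednesday/Tuesday.
March 1 by year: 2102:Wed✓ 2103:Thu✓ 2104:Sat 2105:Sun 2106:Mon 2107:Tue✓ 2108:Thu✓ 2109:Fri 2110:Sat 2111:Sun 2112:Tue✓ 2113:Wed✓ 2114:Thu✓ 2115:Fri 2116:Sun …(7 more)… 2124:Wed✓ 2125:Thu✓ 2126:Fri 2127:Sat 2128:Mon 2129:Tue✓ 2130:Wed✓ 2131:Thu✓ 2132:Sat 2133:Sun 2134:Mon 2135:Tue✓ 2136:Thu✓ 2137:Fri 2138:Sat
Years with five Thursdays: 2102, 2103, 2107, 2108, 2112, 2113, 2114, 2118, 2119, 2124, 2125, 2129, 2130, 2131, 2135, 2136 → 16.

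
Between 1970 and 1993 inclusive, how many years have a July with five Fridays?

July has 31 days; it has five Fridays when Friday falls among the first (month-length − 28) days — i.e. when July 1 is one of Friday/Thursday/Wednesday.
July 1 by year: 1970:Wed✓ 1971:Thu✓ 1972:Sat 1973:Sun 1974:Mon 1975:Tue 1976:Thu✓ 1977:Fri✓ 1978:Sat 1979:Sun 1980:Tue 1981:Wed✓ 1982:Thu✓ 1983:Fri✓ 1984:Sun 1985:Mon 1986:Tue 1987:Wed✓ 1988:Fri✓ 1989:Sat 1990:Sun 1991:Mon 1992:Wed✓ 1993:Thu✓
Years with five Fridays: 1970, 1971, 1976, 1977, 1981, 1982, 1983, 1987, 1988, 1992, 1993 → 11.

11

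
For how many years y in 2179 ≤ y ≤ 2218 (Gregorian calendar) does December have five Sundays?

December has 31 days; it has five Sundays when Sunday falls among the first (month-length − 28) days — i.e. when December 1 is one of Sunday/Saturday/Friday.
December 1 by year: 2179:Wed 2180:Fri✓ 2181:Sat✓ 2182:Sun✓ 2183:Mon 2184:Wed 2185:Thu 2186:Fri✓ 2187:Sat✓ 2188:Mon 2189:Tue 2190:Wed 2191:Thu 2192:Sat✓ 2193:Sun✓ …(10 more)… 2204:Sat✓ 2205:Sun✓ 2206:Mon 2207:Tue 2208:Thu 2209:Fri✓ 2210:Sat✓ 2211:Sun✓ 2212:Tue 2213:Wed 2214:Thu 2215:Fri✓ 2216:Sun✓ 2217:Mon 2218:Tue
Years with five Sundays: 2180, 2181, 2182, 2186, 2187, 2192, 2193, 2197, 2198, 2199, 2204, 2205, 2209, 2210, 2211, 2215, 2216 → 17.

17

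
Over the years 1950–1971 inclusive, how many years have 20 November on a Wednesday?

Track 20 November's weekday year by year (advancing +1, or +2 across a Feb 29):
  1950: Mon  1951: Tue (+1)  1952: Thu (+2)  1953: Fri (+1)  1954: Sat (+1)
  1955: Sun (+1)  1956: Tue (+2)  1957: Wed (+1) ✓  1958: Thu (+1)  1959: Fri (+1)
  1960: Sun (+2)  1961: Mon (+1)  1962: Tue (+1)  1963: Wed (+1) ✓  1964: Fri (+2)
  1965: Sat (+1)  1966: Sun (+1)  1967: Mon (+1)  1968: Wed (+2) ✓  1969: Thu (+1)
  1970: Fri (+1)  1971: Sat (+1)
Wednesday years: 1957, 1963, 1968 — 3 in total.

3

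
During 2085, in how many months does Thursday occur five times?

4

A month of length L has five Thursdays iff its first Thursday is on day ≤ L−28 (so day 1–3 in a 31-day month, 1–2 in a 30-day month, day 1 in a leap February).
Checking each month of 2085: Jan starts Mon (31d); Feb starts Thu (28d); Mar starts Thu (31d) ✓; Apr starts Sun (30d); May starts Tue (31d) ✓; Jun starts Fri (30d); Jul starts Sun (31d); Aug starts Wed (31d) ✓; Sep starts Sat (30d); Oct starts Mon (31d); Nov starts Thu (30d) ✓; Dec starts Sat (31d).
Five-Thursday months: March, May, August, November → 4.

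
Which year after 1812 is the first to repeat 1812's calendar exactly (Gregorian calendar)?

Two years share a calendar iff Jan 1 falls on the same weekday and both are leap or both are common. 1812: Jan 1 is Wednesday, leap year.
1813: Jan 1 Friday, common
1814: Jan 1 Saturday, common
1815: Jan 1 Sunday, common
1816: Jan 1 Monday, leap
1817: Jan 1 Wednesday, common
1818: Jan 1 Thursday, common
1819: Jan 1 Friday, common
1820: Jan 1 Saturday, leap
1821: Jan 1 Monday, common
1822: Jan 1 Tuesday, common
1823: Jan 1 Wednesday, common
1824: Jan 1 Thursday, leap
1825: Jan 1 Saturday, common
1826: Jan 1 Sunday, common
1827: Jan 1 Monday, common
1828: Jan 1 Tuesday, leap
1829: Jan 1 Thursday, common
1830: Jan 1 Friday, common
1831: Jan 1 Saturday, common
1832: Jan 1 Sunday, leap
1833: Jan 1 Tuesday, common
1834: Jan 1 Wednesday, common
1835: Jan 1 Thursday, common
1836: Jan 1 Friday, leap
1837: Jan 1 Sunday, common
1838: Jan 1 Monday, common
1839: Jan 1 Tuesday, common
1840: Jan 1 Wednesday, leap
1840 matches on both conditions.

1840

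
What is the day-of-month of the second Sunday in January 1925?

January 1, 1925 is a Thursday, so the first Sunday is the 4th.
The second Sunday is 4 + 7 = 11.

11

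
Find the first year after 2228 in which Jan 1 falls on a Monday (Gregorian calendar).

Jan 1 advances by 2 weekdays after a leap year and by 1 after a common year.
2228: Jan 1 is Tuesday (leap).
2229: Thursday
2230: Friday
2231: Saturday
2232: Sunday (leap)
2233: Tuesday
2234: Wednesday
2235: Thursday
2236: Friday (leap)
2237: Sunday
2238: Monday
2238 begins on a Monday

2238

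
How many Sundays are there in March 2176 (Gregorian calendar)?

March 2176 has 31 days and begins on Friday.
The first Sunday is March 3.
Sundays fall on 3, 10, 17, 24, 31 — that's 5.

5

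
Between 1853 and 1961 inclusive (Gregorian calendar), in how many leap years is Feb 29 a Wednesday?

4

Leap years in 1853–1961: 26 of them.
Feb 29 weekday advances by 5 (mod 7) from one leap year to the next four years later (or differs when a century non-leap intervenes).
Leap-day weekdays: 1856:Fri 1860:Wed✓ 1864:Mon 1868:Sat 1872:Thu 1876:Tue 1880:Sun 1884:Fri 1888:Wed✓ 1892:Mon 1896:Sat 1904:Mon 1908:Sat 1912:Thu 1916:Tue 1920:Sun 1924:Fri 1928:Wed✓ 1932:Mon 1936:Sat 1940:Thu 1944:Tue 1948:Sun 1952:Fri 1956:Wed✓ 1960:Mon
Wednesday: 1860, 1888, 1928, 1956 → 4.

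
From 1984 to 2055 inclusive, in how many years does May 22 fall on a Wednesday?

Track May 22's weekday year by year (advancing +1, or +2 across a Feb 29):
  1984: Tue  1985: Wed (+1) ✓  1986: Thu (+1)  1987: Fri (+1)  1988: Sun (+2)
  1989: Mon (+1)  1990: Tue (+1)  1991: Wed (+1) ✓  1992: Fri (+2)  1993: Sat (+1)
  1994: Sun (+1)  1995: Mon (+1)  1996: Wed (+2) ✓  1997: Thu (+1)  … (44 more years) …
  2042: Thu (+1)  2043: Fri (+1)  2044: Sun (+2)  2045: Mon (+1)  2046: Tue (+1)
  2047: Wed (+1) ✓  2048: Fri (+2)  2049: Sat (+1)  2050: Sun (+1)  2051: Mon (+1)
  2052: Wed (+2) ✓  2053: Thu (+1)  2054: Fri (+1)  2055: Sat (+1)
Wednesday years: 1985, 1991, 1996, 2002, 2013, 2019, 2024, 2030, 2041, 2047, 2052 — 11 in total.

11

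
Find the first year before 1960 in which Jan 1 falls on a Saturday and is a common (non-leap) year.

1955

Jan 1 advances by 2 weekdays after a leap year and by 1 after a common year.
1960: Jan 1 is Friday (leap).
1959: Thursday
1958: Wednesday
1957: Tuesday
1956: Sunday (leap)
1955: Saturday
1955 begins on a Saturday and is a common year.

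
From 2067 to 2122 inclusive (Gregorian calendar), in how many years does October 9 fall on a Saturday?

7

Track October 9's weekday year by year (advancing +1, or +2 across a Feb 29):
  2067: Sun  2068: Tue (+2)  2069: Wed (+1)  2070: Thu (+1)  2071: Fri (+1)
  2072: Sun (+2)  2073: Mon (+1)  2074: Tue (+1)  2075: Wed (+1)  2076: Fri (+2)
  2077: Sat (+1) ✓  2078: Sun (+1)  2079: Mon (+1)  2080: Wed (+2)  … (28 more years) …
  2109: Wed (+1)  2110: Thu (+1)  2111: Fri (+1)  2112: Sun (+2)  2113: Mon (+1)
  2114: Tue (+1)  2115: Wed (+1)  2116: Fri (+2)  2117: Sat (+1) ✓  2118: Sun (+1)
  2119: Mon (+1)  2120: Wed (+2)  2121: Thu (+1)  2122: Fri (+1)
Saturday years: 2077, 2083, 2088, 2094, 2100, 2106, 2117 — 7 in total.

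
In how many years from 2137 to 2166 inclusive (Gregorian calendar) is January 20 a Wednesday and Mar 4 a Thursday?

Check each year's weekday for January 20 and Mar 4:
  2137: Sun/Mon  2138: Mon/Tue  2139: Tue/Wed  2140: Wed/Fri  2141: Fri/Sat  2142: Sat/Sun  2143: Sun/Mon  2144: Mon/Wed  2145: Wed/Thu ✓  2146: Thu/Fri  2147: Fri/Sat  2148: Sat/Mon  2149: Mon/Tue  2150: Tue/Wed  2151: Wed/Thu ✓  2152: Thu/Sat  2153: Sat/Sun  2154: Sun/Mon  2155: Mon/Tue  2156: Tue/Thu  2157: Thu/Fri  2158: Fri/Sat  2159: Sat/Sun  2160: Sun/Tue  2161: Tue/Wed  2162: Wed/Thu ✓  2163: Thu/Fri  2164: Fri/Sun  2165: Sun/Mon  2166: Mon/Tue
Both conditions hold in: 2145, 2151, 2162 — 3.

3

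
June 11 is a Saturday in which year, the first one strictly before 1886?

From one year to the next, a fixed date's weekday advances by 1, or by 2 when a Feb 29 lies between the two dates.
1886: June 11 is Friday.
1885: Thursday (−1)
1884: Wednesday (−1)
1883: Monday (−2)
1882: Sunday (−1)
1881: Saturday (−1)
June 11 falls on a Saturday in 1881.

1881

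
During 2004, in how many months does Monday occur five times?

4

A month of length L has five Mondays iff its first Monday is on day ≤ L−28 (so day 1–3 in a 31-day month, 1–2 in a 30-day month, day 1 in a leap February).
Checking each month of 2004: Jan starts Thu (31d); Feb starts Sun (29d); Mar starts Mon (31d) ✓; Apr starts Thu (30d); May starts Sat (31d) ✓; Jun starts Tue (30d); Jul starts Thu (31d); Aug starts Sun (31d) ✓; Sep starts Wed (30d); Oct starts Fri (31d); Nov starts Mon (30d) ✓; Dec starts Wed (31d).
Five-Monday months: March, May, August, November → 4.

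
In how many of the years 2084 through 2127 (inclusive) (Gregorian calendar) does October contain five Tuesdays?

October has 31 days; it has five Tuesdays when Tuesday falls among the first (month-length − 28) days — i.e. when October 1 is one of Tuesday/Monday/Sunday.
October 1 by year: 2084:Sun✓ 2085:Mon✓ 2086:Tue✓ 2087:Wed 2088:Fri 2089:Sat 2090:Sun✓ 2091:Mon✓ 2092:Wed 2093:Thu 2094:Fri 2095:Sat 2096:Mon✓ 2097:Tue✓ 2098:Wed …(14 more)… 2113:Sun✓ 2114:Mon✓ 2115:Tue✓ 2116:Thu 2117:Fri 2118:Sat 2119:Sun✓ 2120:Tue✓ 2121:Wed 2122:Thu 2123:Fri 2124:Sun✓ 2125:Mon✓ 2126:Tue✓ 2127:Wed
Years with five Tuesdays: 2084, 2085, 2086, 2090, 2091, 2096, 2097, 2102, 2103, 2108, 2109, 2113, 2114, 2115, 2119, 2120, 2124, 2125, 2126 → 19.

19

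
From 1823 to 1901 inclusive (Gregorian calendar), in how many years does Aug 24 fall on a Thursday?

Track Aug 24's weekday year by year (advancing +1, or +2 across a Feb 29):
  1823: Sun  1824: Tue (+2)  1825: Wed (+1)  1826: Thu (+1) ✓  1827: Fri (+1)
  1828: Sun (+2)  1829: Mon (+1)  1830: Tue (+1)  1831: Wed (+1)  1832: Fri (+2)
  1833: Sat (+1)  1834: Sun (+1)  1835: Mon (+1)  1836: Wed (+2)  … (51 more years) …
  1888: Fri (+2)  1889: Sat (+1)  1890: Sun (+1)  1891: Mon (+1)  1892: Wed (+2)
  1893: Thu (+1) ✓  1894: Fri (+1)  1895: Sat (+1)  1896: Mon (+2)  1897: Tue (+1)
  1898: Wed (+1)  1899: Thu (+1) ✓  1900: Fri (+1)  1901: Sat (+1)
Thursday years: 1826, 1837, 1843, 1848, 1854, 1865, 1871, 1876, 1882, 1893, 1899 — 11 in total.

11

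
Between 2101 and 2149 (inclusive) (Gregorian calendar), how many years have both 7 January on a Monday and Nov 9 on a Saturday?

Check each year's weekday for 7 January and Nov 9:
  2101: Fri/Wed  2102: Sat/Thu  2103: Sun/Fri  2104: Mon/Sun  2105: Wed/Mon  2106: Thu/Tue  2107: Fri/Wed  2108: Sat/Fri  2109: Mon/Sat ✓  2110: Tue/Sun  2111: Wed/Mon  2112: Thu/Wed  2113: Sat/Thu  2114: Sun/Fri  …(21 more)…  2136: Sat/Fri  2137: Mon/Sat ✓  2138: Tue/Sun  2139: Wed/Mon  2140: Thu/Wed  2141: Sat/Thu  2142: Sun/Fri  2143: Mon/Sat ✓  2144: Tue/Mon  2145: Thu/Tue  2146: Fri/Wed  2147: Sat/Thu  2148: Sun/Sat  2149: Tue/Sun
Both conditions hold in: 2109, 2115, 2126, 2137, 2143 — 5.

5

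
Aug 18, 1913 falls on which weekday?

January 1, 1913 is a Wednesday.
August 18 is day 230 of the year, i.e. 229 days after Jan 1.
229 mod 7 = 5, so advance 5 weekdays from Wednesday: Monday.

Monday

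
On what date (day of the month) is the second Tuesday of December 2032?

December 1, 2032 is a Wednesday, so the first Tuesday is the 7th.
The second Tuesday is 7 + 7 = 14.

14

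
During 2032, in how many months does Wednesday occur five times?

4

A month of length L has five Wednesdays iff its first Wednesday is on day ≤ L−28 (so day 1–3 in a 31-day month, 1–2 in a 30-day month, day 1 in a leap February).
Checking each month of 2032: Jan starts Thu (31d); Feb starts Sun (29d); Mar starts Mon (31d) ✓; Apr starts Thu (30d); May starts Sat (31d); Jun starts Tue (30d) ✓; Jul starts Thu (31d); Aug starts Sun (31d); Sep starts Wed (30d) ✓; Oct starts Fri (31d); Nov starts Mon (30d); Dec starts Wed (31d) ✓.
Five-Wednesday months: March, June, September, December → 4.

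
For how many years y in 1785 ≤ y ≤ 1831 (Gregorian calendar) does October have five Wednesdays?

20

October has 31 days; it has five Wednesdays when Wednesday falls among the first (month-length − 28) days — i.e. when October 1 is one of Wednesday/Tuesday/Monday.
October 1 by year: 1785:Sat 1786:Sun 1787:Mon✓ 1788:Wed✓ 1789:Thu 1790:Fri 1791:Sat 1792:Mon✓ 1793:Tue✓ 1794:Wed✓ 1795:Thu 1796:Sat 1797:Sun 1798:Mon✓ 1799:Tue✓ …(17 more)… 1817:Wed✓ 1818:Thu 1819:Fri 1820:Sun 1821:Mon✓ 1822:Tue✓ 1823:Wed✓ 1824:Fri 1825:Sat 1826:Sun 1827:Mon✓ 1828:Wed✓ 1829:Thu 1830:Fri 1831:Sat
Years with five Wednesdays: 1787, 1788, 1792, 1793, 1794, 1798, 1799, 1800, 1804, 1805, 1806, 1810, 1811, 1816, 1817, 1821, 1822, 1823, 1827, 1828 → 20.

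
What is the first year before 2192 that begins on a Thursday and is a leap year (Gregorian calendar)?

Jan 1 advances by 2 weekdays after a leap year and by 1 after a common year.
2192: Jan 1 is Sunday (leap).
2191: Saturday
2190: Friday
2189: Thursday
2188: Tuesday (leap)
2187: Monday
2186: Sunday
2185: Saturday
2184: Thursday (leap)
2184 begins on a Thursday and is a leap year.

2184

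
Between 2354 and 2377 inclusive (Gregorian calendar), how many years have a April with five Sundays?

6

April has 30 days; it has five Sundays when Sunday falls among the first (month-length − 28) days — i.e. when April 1 is one of Sunday/Saturday.
April 1 by year: 2354:Thu 2355:Fri 2356:Sun✓ 2357:Mon 2358:Tue 2359:Wed 2360:Fri 2361:Sat✓ 2362:Sun✓ 2363:Mon 2364:Wed 2365:Thu 2366:Fri 2367:Sat✓ 2368:Mon 2369:Tue 2370:Wed 2371:Thu 2372:Sat✓ 2373:Sun✓ 2374:Mon 2375:Tue 2376:Thu 2377:Fri
Years with five Sundays: 2356, 2361, 2362, 2367, 2372, 2373 → 6.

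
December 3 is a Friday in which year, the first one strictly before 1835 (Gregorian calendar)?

From one year to the next, a fixed date's weekday advances by 1, or by 2 when a Feb 29 lies between the two dates.
1835: December 3 is Thursday.
1834: Wednesday (−1)
1833: Tuesday (−1)
1832: Monday (−1)
1831: Saturday (−2)
1830: Friday (−1)
December 3 falls on a Friday in 1830.

1830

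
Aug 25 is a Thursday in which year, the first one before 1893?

From one year to the next, a fixed date's weekday advances by 1, or by 2 when a Feb 29 lies between the two dates.
1893: August 25 is Friday.
1892: Thursday (−1)
Aug 25 falls on a Thursday in 1892.

1892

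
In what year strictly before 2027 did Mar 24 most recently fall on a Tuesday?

From one year to the next, a fixed date's weekday advances by 1, or by 2 when a Feb 29 lies between the two dates.
2027: March 24 is Wednesday.
2026: Tuesday (−1)
Mar 24 falls on a Tuesday in 2026.

2026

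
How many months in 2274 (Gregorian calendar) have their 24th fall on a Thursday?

Check the 24th of each month of 2274: Jan 24: Sat, Feb 24: Tue, Mar 24: Tue, Apr 24: Fri, May 24: Sun, Jun 24: Wed, Jul 24: Fri, Aug 24: Mon, Sep 24: Thu, Oct 24: Sat, Nov 24: Tue, Dec 24: Thu.
Thursday occurs in September, December — 2 months.

2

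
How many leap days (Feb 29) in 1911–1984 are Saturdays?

Leap years in 1911–1984: 19 of them.
Feb 29 weekday advances by 5 (mod 7) from one leap year to the next four years later (or differs when a century non-leap intervenes).
Leap-day weekdays: 1912:Thu 1916:Tue 1920:Sun 1924:Fri 1928:Wed 1932:Mon 1936:Sat✓ 1940:Thu 1944:Tue 1948:Sun 1952:Fri 1956:Wed 1960:Mon 1964:Sat✓ 1968:Thu 1972:Tue 1976:Sun 1980:Fri 1984:Wed
Saturday: 1936, 1964 → 2.

2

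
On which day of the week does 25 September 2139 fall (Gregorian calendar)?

Friday

January 1, 2139 is a Thursday.
September 25 is day 268 of the year, i.e. 267 days after Jan 1.
267 mod 7 = 1, so advance 1 weekday from Thursday: Friday.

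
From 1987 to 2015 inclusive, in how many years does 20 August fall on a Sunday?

Track 20 August's weekday year by year (advancing +1, or +2 across a Feb 29):
  1987: Thu  1988: Sat (+2)  1989: Sun (+1) ✓  1990: Mon (+1)  1991: Tue (+1)
  1992: Thu (+2)  1993: Fri (+1)  1994: Sat (+1)  1995: Sun (+1) ✓  1996: Tue (+2)
  1997: Wed (+1)  1998: Thu (+1)  1999: Fri (+1)  2000: Sun (+2) ✓  2001: Mon (+1)
  2002: Tue (+1)  2003: Wed (+1)  2004: Fri (+2)  2005: Sat (+1)  2006: Sun (+1) ✓
  2007: Mon (+1)  2008: Wed (+2)  2009: Thu (+1)  2010: Fri (+1)  2011: Sat (+1)
  2012: Mon (+2)  2013: Tue (+1)  2014: Wed (+1)  2015: Thu (+1)
Sunday years: 1989, 1995, 2000, 2006 — 4 in total.

4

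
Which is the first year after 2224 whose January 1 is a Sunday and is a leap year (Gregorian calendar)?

2232

Jan 1 advances by 2 weekdays after a leap year and by 1 after a common year.
2224: Jan 1 is Thursday (leap).
2225: Saturday
2226: Sunday
2227: Monday
2228: Tuesday (leap)
2229: Thursday
2230: Friday
2231: Saturday
2232: Sunday (leap)
2232 begins on a Sunday and is a leap year.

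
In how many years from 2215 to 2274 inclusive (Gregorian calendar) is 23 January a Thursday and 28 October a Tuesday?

Check each year's weekday for 23 January and 28 October:
  2215: Mon/Sat  2216: Tue/Mon  2217: Thu/Tue ✓  2218: Fri/Wed  2219: Sat/Thu  2220: Sun/Sat  2221: Tue/Sun  2222: Wed/Mon  2223: Thu/Tue ✓  2224: Fri/Thu  2225: Sun/Fri  2226: Mon/Sat  2227: Tue/Sun  2228: Wed/Tue  …(32 more)…  2261: Wed/Mon  2262: Thu/Tue ✓  2263: Fri/Wed  2264: Sat/Fri  2265: Mon/Sat  2266: Tue/Sun  2267: Wed/Mon  2268: Thu/Wed  2269: Sat/Thu  2270: Sun/Fri  2271: Mon/Sat  2272: Tue/Mon  2273: Thu/Tue ✓  2274: Fri/Wed
Both conditions hold in: 2217, 2223, 2234, 2245, 2251, 2262, 2273 — 7.

7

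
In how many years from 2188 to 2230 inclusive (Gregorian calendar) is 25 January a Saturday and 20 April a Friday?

0

Check each year's weekday for 25 January and 20 April:
  2188: Fri/Sun  2189: Sun/Mon  2190: Mon/Tue  2191: Tue/Wed  2192: Wed/Fri  2193: Fri/Sat  2194: Sat/Sun  2195: Sun/Mon  2196: Mon/Wed  2197: Wed/Thu  2198: Thu/Fri  2199: Fri/Sat  2200: Sat/Sun  2201: Sun/Mon  …(15 more)…  2217: Sat/Sun  2218: Sun/Mon  2219: Mon/Tue  2220: Tue/Thu  2221: Thu/Fri  2222: Fri/Sat  2223: Sat/Sun  2224: Sun/Tue  2225: Tue/Wed  2226: Wed/Thu  2227: Thu/Fri  2228: Fri/Sun  2229: Sun/Mon  2230: Mon/Tue
Both conditions hold in: no year — 0.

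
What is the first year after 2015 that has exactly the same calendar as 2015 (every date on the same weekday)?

Two years share a calendar iff Jan 1 falls on the same weekday and both are leap or both are common. 2015: Jan 1 is Thursday, common year.
2016: Jan 1 Friday, leap
2017: Jan 1 Sunday, common
2018: Jan 1 Monday, common
2019: Jan 1 Tuesday, common
2020: Jan 1 Wednesday, leap
2021: Jan 1 Friday, common
2022: Jan 1 Saturday, common
2023: Jan 1 Sunday, common
2024: Jan 1 Monday, leap
2025: Jan 1 Wednesday, common
2026: Jan 1 Thursday, common
2026 matches on both conditions.

2026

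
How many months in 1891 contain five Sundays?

4

A month of length L has five Sundays iff its first Sunday is on day ≤ L−28 (so day 1–3 in a 31-day month, 1–2 in a 30-day month, day 1 in a leap February).
Checking each month of 1891: Jan starts Thu (31d); Feb starts Sun (28d); Mar starts Sun (31d) ✓; Apr starts Wed (30d); May starts Fri (31d) ✓; Jun starts Mon (30d); Jul starts Wed (31d); Aug starts Sat (31d) ✓; Sep starts Tue (30d); Oct starts Thu (31d); Nov starts Sun (30d) ✓; Dec starts Tue (31d).
Five-Sunday months: March, May, August, November → 4.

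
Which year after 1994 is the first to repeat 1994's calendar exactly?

Two years share a calendar iff Jan 1 falls on the same weekday and both are leap or both are common. 1994: Jan 1 is Saturday, common year.
1995: Jan 1 Sunday, common
1996: Jan 1 Monday, leap
1997: Jan 1 Wednesday, common
1998: Jan 1 Thursday, common
1999: Jan 1 Friday, common
2000: Jan 1 Saturday, leap
2001: Jan 1 Monday, common
2002: Jan 1 Tuesday, common
2003: Jan 1 Wednesday, common
2004: Jan 1 Thursday, leap
2005: Jan 1 Saturday, common
2005 matches on both conditions.

2005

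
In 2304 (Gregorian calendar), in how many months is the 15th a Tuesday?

Check the 15th of each month of 2304: Jan 15: Fri, Feb 15: Mon, Mar 15: Tue, Apr 15: Fri, May 15: Sun, Jun 15: Wed, Jul 15: Fri, Aug 15: Mon, Sep 15: Thu, Oct 15: Sat, Nov 15: Tue, Dec 15: Thu.
Tuesday occurs in March, November — 2 months.

2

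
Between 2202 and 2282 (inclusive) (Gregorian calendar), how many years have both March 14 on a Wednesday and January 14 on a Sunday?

8

Check each year's weekday for March 14 and January 14:
  2202: Sun/Thu  2203: Mon/Fri  2204: Wed/Sat  2205: Thu/Mon  2206: Fri/Tue  2207: Sat/Wed  2208: Mon/Thu  2209: Tue/Sat  2210: Wed/Sun ✓  2211: Thu/Mon  2212: Sat/Tue  2213: Sun/Thu  2214: Mon/Fri  2215: Tue/Sat  …(53 more)…  2269: Sun/Thu  2270: Mon/Fri  2271: Tue/Sat  2272: Thu/Sun  2273: Fri/Tue  2274: Sat/Wed  2275: Sun/Thu  2276: Tue/Fri  2277: Wed/Sun ✓  2278: Thu/Mon  2279: Fri/Tue  2280: Sun/Wed  2281: Mon/Fri  2282: Tue/Sat
Both conditions hold in: 2210, 2221, 2227, 2238, 2249, 2255, 2266, 2277 — 8.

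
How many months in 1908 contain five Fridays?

4

A month of length L has five Fridays iff its first Friday is on day ≤ L−28 (so day 1–3 in a 31-day month, 1–2 in a 30-day month, day 1 in a leap February).
Checking each month of 1908: Jan starts Wed (31d) ✓; Feb starts Sat (29d); Mar starts Sun (31d); Apr starts Wed (30d); May starts Fri (31d) ✓; Jun starts Mon (30d); Jul starts Wed (31d) ✓; Aug starts Sat (31d); Sep starts Tue (30d); Oct starts Thu (31d) ✓; Nov starts Sun (30d); Dec starts Tue (31d).
Five-Friday months: January, May, July, October → 4.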